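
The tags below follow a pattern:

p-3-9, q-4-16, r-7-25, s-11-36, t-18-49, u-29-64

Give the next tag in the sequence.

Letter: p, q, r, s, t, u → v (letters move forward 1 place in the alphabet).
Second component: each term is the sum of the two before it; 3, 4, 7, 11, 18, 29 → 47.
Third component: perfect squares: 3², 4², 5², …, so 9, 16, 25, 36, 49, 64 → 81.
Combining the parts gives v-47-81.

v-47-81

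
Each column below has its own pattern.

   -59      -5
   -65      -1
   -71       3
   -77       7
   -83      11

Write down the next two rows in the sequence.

-89  15; -95  19

First component goes -59, -65, -71, -77, -83 → -89 → -95 (−6 each step).
Second component: -5, -1, 3, 7, 11 → 15 → 19 (+4 each step).
Putting the parts together: -89  15 and then -95  19.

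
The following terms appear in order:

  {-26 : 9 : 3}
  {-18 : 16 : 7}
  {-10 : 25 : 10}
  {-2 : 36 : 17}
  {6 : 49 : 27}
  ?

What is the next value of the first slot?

14

First slot: +8 each step; -26, -18, -10, -2, 6 → 14.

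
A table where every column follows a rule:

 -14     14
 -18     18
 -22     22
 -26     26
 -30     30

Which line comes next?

First component: −4 each step; -14, -18, -22, -26, -30 → -34.
Second component goes 14, 18, 22, 26, 30 → 34 (always the negative of the first component).
Putting it together: -34  34.

-34  34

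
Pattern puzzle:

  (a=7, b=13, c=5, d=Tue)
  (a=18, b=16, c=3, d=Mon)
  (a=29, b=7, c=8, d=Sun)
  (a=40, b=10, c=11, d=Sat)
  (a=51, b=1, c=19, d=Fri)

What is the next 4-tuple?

A: +11 each step; 7, 18, 29, 40, 51 → 62.
B — alternating steps +3, −9, +3, −9, …: 13, 16, 7, 10, 1 → 4.
C: each term is the sum of the two before it; 5, 3, 8, 11, 19 → 30.
For the d, runs backward through the weekdays Mon→Sun: Tue, Mon, Sun, Sat, Fri → Thu.
Putting it together: (a=62, b=4, c=30, d=Thu).

(a=62, b=4, c=30, d=Thu)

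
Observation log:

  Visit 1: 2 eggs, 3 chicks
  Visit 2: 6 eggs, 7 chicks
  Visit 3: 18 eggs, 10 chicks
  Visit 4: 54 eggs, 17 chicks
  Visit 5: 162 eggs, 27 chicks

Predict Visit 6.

486 eggs, 44 chicks

Eggs: ×3 each step, so 2, 6, 18, 54, 162 → 486.
Chicks: 3, 7, 10, 17, 27 → 44 (each term is the sum of the two before it).
So the next record is 486 eggs, 44 chicks.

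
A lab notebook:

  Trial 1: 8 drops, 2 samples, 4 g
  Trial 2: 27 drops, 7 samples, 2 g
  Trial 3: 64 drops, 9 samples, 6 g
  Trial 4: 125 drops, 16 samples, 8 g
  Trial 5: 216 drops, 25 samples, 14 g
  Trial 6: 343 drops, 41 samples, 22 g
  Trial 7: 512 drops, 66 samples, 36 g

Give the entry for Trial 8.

Drops: perfect cubes: 2³, 3³, 4³, …, so 8, 27, 64, 125, 216, 343, 512 → 729.
Samples: 2, 7, 9, 16, 25, 41, 66 → 107 (each term is the sum of the two before it).
G: each term is the sum of the two before it; 4, 2, 6, 8, 14, 22, 36 → 58.
So the next record is 729 drops, 107 samples, 58 g.

729 drops, 107 samples, 58 g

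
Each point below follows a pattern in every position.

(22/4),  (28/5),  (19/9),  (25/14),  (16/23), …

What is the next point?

(22/37)

First part: 22, 28, 19, 25, 16 → 22 (alternating steps +6, −9, +6, −9, …).
Second part — each term is the sum of the two before it: 4, 5, 9, 14, 23 → 37.
So the next point is (22/37).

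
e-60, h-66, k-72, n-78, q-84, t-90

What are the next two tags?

w-96, z-102

For the letter, letters move forward 3 places in the alphabet: e, h, k, n, q, t → w → z.
Second component: 60, 66, 72, 78, 84, 90 → 96 → 102 (+6 each step).
Putting the parts together: w-96 and then z-102.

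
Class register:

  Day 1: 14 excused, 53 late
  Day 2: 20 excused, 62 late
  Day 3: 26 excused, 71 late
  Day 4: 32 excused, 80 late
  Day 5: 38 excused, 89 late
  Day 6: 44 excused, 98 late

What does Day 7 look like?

Excused goes 14, 20, 26, 32, 38, 44 → 50 (+6 each step).
Late goes 53, 62, 71, 80, 89, 98 → 107 (+9 each step).
Combining the parts gives 50 excused, 107 late.

50 excused, 107 late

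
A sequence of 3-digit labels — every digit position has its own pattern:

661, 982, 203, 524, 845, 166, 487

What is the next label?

First digit: +3 each step, mod 10, so 6, 9, 2, 5, 8, 1, 4 → 7.
Second digit: +2 each step, mod 10, so 6, 8, 0, 2, 4, 6, 8 → 0.
Third digit: 1, 2, 3, 4, 5, 6, 7 → 8 (+1 each step, mod 10).
So the next label is 708.

708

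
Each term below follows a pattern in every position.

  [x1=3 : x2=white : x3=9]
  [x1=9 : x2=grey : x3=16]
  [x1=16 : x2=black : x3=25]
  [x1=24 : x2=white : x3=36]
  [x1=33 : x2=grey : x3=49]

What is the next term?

[x1=43 : x2=black : x3=64]

X1: 3, 9, 16, 24, 33 → 43 (differences are 6, 7, 8, … (increasing by 1 each time)).
X2: white, grey, black, white, grey → black (repeats white → grey → black).
X3: perfect squares: 3², 4², 5², …; 9, 16, 25, 36, 49 → 64.
Putting it together: [x1=43 : x2=black : x3=64].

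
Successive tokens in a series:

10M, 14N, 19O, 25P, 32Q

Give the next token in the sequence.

First component: differences are 4, 5, 6, … (increasing by 1 each time), so 10, 14, 19, 25, 32 → 40.
Letter: M, N, O, P, Q → R (letters move forward 1 place in the alphabet).
Putting it together: 40R.

40R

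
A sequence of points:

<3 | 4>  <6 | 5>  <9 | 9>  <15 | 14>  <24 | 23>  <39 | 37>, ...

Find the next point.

<63 | 60>

For the first slot, each term is the sum of the two before it: 3, 6, 9, 15, 24, 39 → 63.
Second slot: 4, 5, 9, 14, 23, 37 → 60 (each term is the sum of the two before it).
So the next point is <63 | 60>.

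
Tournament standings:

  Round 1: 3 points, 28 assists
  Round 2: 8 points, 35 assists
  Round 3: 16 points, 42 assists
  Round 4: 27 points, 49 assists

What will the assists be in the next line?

56

Points — differences are 5, 8, 11, … (increasing by 3 each time): 3, 8, 16, 27 → 41.
Assists — +7 each step: 28, 35, 42, 49 → 56.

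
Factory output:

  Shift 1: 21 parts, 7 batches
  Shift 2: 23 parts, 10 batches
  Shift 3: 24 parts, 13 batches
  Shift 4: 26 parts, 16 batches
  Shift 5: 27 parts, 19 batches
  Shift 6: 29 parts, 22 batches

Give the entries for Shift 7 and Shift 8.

30 parts, 25 batches; 32 parts, 28 batches

Parts: alternating steps +2, +1, +2, +1, …; 21, 23, 24, 26, 27, 29 → 30 → 32.
Batches: +3 each step, so 7, 10, 13, 16, 19, 22 → 25 → 28.
Putting the parts together: 30 parts, 25 batches and then 32 parts, 28 batches.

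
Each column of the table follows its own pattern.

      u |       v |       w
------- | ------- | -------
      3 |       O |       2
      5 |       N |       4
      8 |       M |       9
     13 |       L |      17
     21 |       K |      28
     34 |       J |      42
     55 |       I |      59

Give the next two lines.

89  H  79; 144  G  102

Column u — each term is the sum of the two before it: 3, 5, 8, 13, 21, 34, 55 → 89 → 144.
Column v — letters move back 1 place in the alphabet: O, N, M, L, K, J, I → H → G.
Column w goes 2, 4, 9, 17, 28, 42, 59 → 79 → 102 (differences are 2, 5, 8, … (increasing by 3 each time)).
Putting the parts together: 89  H  79 and then 144  G  102.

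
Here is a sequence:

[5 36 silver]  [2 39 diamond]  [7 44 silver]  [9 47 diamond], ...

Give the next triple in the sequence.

First part — each term is the sum of the two before it: 5, 2, 7, 9 → 16.
Second part: alternating steps +3, +5, +3, +5, …; 36, 39, 44, 47 → 52.
Rank: silver, diamond, silver, diamond → silver (alternates silver ↔ diamond).
Putting it together: [16 52 silver].

[16 52 silver]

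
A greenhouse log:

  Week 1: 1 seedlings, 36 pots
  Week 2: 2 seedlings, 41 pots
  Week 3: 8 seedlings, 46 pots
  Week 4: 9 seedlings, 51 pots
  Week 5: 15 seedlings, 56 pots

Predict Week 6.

Seedlings — alternating steps +1, +6, +1, +6, …: 1, 2, 8, 9, 15 → 16.
For the pots, +5 each step: 36, 41, 46, 51, 56 → 61.
Putting it together: 16 seedlings, 61 pots.

16 seedlings, 61 pots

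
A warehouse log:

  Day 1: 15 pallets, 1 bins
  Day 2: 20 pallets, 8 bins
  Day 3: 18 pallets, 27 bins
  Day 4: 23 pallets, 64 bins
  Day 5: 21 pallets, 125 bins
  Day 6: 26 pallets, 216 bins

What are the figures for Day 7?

Pallets goes 15, 20, 18, 23, 21, 26 → 24 (alternating steps +5, −2, +5, −2, …).
For the bins, perfect cubes: 1³, 2³, 3³, …: 1, 8, 27, 64, 125, 216 → 343.
So the next line is 24 pallets, 343 bins.

24 pallets, 343 bins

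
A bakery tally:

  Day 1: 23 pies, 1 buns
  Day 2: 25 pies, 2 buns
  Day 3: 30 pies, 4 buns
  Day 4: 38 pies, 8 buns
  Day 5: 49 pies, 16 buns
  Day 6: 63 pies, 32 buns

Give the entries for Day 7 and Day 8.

80 pies, 64 buns; 100 pies, 128 buns

Pies: differences are 2, 5, 8, … (increasing by 3 each time), so 23, 25, 30, 38, 49, 63 → 80 → 100.
Buns: ×2 each step, so 1, 2, 4, 8, 16, 32 → 64 → 128.
So the next two rows are 80 pies, 64 buns and 100 pies, 128 buns.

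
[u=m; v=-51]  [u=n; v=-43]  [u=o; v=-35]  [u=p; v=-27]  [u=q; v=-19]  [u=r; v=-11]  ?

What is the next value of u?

U: letters move forward 1 place in the alphabet, so m, n, o, p, q, r → s.
V: +8 each step; -51, -43, -35, -27, -19, -11 → -3.

s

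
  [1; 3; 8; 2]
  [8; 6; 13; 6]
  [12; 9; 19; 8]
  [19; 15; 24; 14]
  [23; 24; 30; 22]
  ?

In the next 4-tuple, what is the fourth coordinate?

First coordinate: alternating steps +7, +4, +7, +4, …, so 1, 8, 12, 19, 23 → 30.
Second coordinate: each term is the sum of the two before it, so 3, 6, 9, 15, 24 → 39.
Third coordinate: alternating steps +5, +6, +5, +6, …, so 8, 13, 19, 24, 30 → 35.
Fourth coordinate goes 2, 6, 8, 14, 22 → 36 (each term is the sum of the two before it).

36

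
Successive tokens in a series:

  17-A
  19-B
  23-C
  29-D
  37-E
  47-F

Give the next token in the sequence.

59-G

First component — differences are 2, 4, 6, … (increasing by 2 each time): 17, 19, 23, 29, 37, 47 → 59.
Letter: letters move forward 1 place in the alphabet; A, B, C, D, E, F → G.
Combining the parts gives 59-G.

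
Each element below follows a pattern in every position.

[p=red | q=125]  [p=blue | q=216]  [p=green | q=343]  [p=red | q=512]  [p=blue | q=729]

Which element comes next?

P: repeats red → blue → green; red, blue, green, red, blue → green.
Q: perfect cubes: 5³, 6³, 7³, …; 125, 216, 343, 512, 729 → 1000.
Putting it together: [p=green | q=1000].

[p=green | q=1000]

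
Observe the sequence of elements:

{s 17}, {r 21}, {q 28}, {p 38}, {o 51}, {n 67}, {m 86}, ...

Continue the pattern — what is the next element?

Letter — letters move back 1 place in the alphabet: s, r, q, p, o, n, m → l.
For the second value, differences are 4, 7, 10, … (increasing by 3 each time): 17, 21, 28, 38, 51, 67, 86 → 108.
Combining the parts gives {l 108}.

{l 108}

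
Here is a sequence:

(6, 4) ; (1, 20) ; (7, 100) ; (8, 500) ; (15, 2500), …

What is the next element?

(23, 12500)

First component goes 6, 1, 7, 8, 15 → 23 (each term is the sum of the two before it).
For the second component, ×5 each step: 4, 20, 100, 500, 2500 → 12500.
Putting it together: (23, 12500).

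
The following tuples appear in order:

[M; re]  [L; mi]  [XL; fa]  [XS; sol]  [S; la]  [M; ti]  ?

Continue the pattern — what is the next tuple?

Size: repeats M → L → XL → XS → S; M, L, XL, XS, S, M → L.
Note: runs through the solfège scale do→ti; re, mi, fa, sol, la, ti → do.
Putting it together: [L; do].

[L; do]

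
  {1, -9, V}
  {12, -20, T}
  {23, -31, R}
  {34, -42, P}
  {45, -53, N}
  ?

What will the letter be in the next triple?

Letter: letters move back 2 places in the alphabet, so V, T, R, P, N → L.

L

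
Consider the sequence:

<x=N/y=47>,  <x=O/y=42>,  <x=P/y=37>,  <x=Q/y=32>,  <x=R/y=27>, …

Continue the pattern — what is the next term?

X — letters move forward 1 place in the alphabet: N, O, P, Q, R → S.
Y: 47, 42, 37, 32, 27 → 22 (−5 each step).
Putting it together: <x=S/y=22>.

<x=S/y=22>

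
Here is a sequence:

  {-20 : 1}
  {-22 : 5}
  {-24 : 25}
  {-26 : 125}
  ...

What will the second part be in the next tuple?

625

Second part — ×5 each step: 1, 5, 25, 125 → 625.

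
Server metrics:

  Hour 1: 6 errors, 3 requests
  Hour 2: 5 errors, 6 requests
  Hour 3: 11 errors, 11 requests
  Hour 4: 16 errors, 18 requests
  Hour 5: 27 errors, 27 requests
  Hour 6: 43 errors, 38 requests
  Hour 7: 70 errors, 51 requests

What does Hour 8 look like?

Errors goes 6, 5, 11, 16, 27, 43, 70 → 113 (each term is the sum of the two before it).
Requests: differences are 3, 5, 7, … (increasing by 2 each time), so 3, 6, 11, 18, 27, 38, 51 → 66.
Combining the parts gives 113 errors, 66 requests.

113 errors, 66 requests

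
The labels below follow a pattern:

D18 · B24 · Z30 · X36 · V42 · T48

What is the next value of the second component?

54

For the letter, letters move back 2 places in the alphabet, wrapping A→Z: D, B, Z, X, V, T → R.
Second component: +6 each step, so 18, 24, 30, 36, 42, 48 → 54.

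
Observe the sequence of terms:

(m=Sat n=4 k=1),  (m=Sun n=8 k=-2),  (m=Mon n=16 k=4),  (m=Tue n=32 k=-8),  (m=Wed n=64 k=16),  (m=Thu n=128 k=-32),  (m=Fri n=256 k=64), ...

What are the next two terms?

(m=Sat n=512 k=-128), (m=Sun n=1024 k=256)

M: Sat, Sun, Mon, Tue, Wed, Thu, Fri → Sat → Sun (runs through the weekdays Mon→Sun).
N — ×2 each step: 4, 8, 16, 32, 64, 128, 256 → 512 → 1024.
For the k, ×(-2) each step: 1, -2, 4, -8, 16, -32, 64 → -128 → 256.
Putting the parts together: (m=Sat n=512 k=-128) and then (m=Sun n=1024 k=256).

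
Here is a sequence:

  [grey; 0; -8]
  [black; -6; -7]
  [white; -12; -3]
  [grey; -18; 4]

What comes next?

Shade: repeats grey → black → white, so grey, black, white, grey → black.
Second component: −6 each step, so 0, -6, -12, -18 → -24.
Third component goes -8, -7, -3, 4 → 14 (differences are 1, 4, 7, … (increasing by 3 each time)).
Putting it together: [black; -24; 14].

[black; -24; 14]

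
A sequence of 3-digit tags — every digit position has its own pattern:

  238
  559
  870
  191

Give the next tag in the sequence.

First digit: +3 each step, mod 10; 2, 5, 8, 1 → 4.
Second digit — +2 each step, mod 10: 3, 5, 7, 9 → 1.
For the third digit, +1 each step, mod 10: 8, 9, 0, 1 → 2.
Putting it together: 412.

412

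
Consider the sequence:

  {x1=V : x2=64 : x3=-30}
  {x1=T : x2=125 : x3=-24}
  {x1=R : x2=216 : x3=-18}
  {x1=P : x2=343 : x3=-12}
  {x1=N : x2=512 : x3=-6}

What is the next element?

X1: letters move back 2 places in the alphabet, so V, T, R, P, N → L.
X2: perfect cubes: 4³, 5³, 6³, …; 64, 125, 216, 343, 512 → 729.
X3 goes -30, -24, -18, -12, -6 → 0 (+6 each step).
Combining the parts gives {x1=L : x2=729 : x3=0}.

{x1=L : x2=729 : x3=0}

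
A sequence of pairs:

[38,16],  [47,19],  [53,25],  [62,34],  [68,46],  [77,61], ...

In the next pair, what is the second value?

79

Second value: differences are 3, 6, 9, … (increasing by 3 each time); 16, 19, 25, 34, 46, 61 → 79.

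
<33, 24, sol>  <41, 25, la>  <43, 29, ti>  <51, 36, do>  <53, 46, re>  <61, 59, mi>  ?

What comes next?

<63, 75, fa>

First entry: alternating steps +8, +2, +8, +2, …; 33, 41, 43, 51, 53, 61 → 63.
Second entry: 24, 25, 29, 36, 46, 59 → 75 (differences are 1, 4, 7, … (increasing by 3 each time)).
Note — runs through the solfège scale do→ti: sol, la, ti, do, re, mi → fa.
Combining the parts gives <63, 75, fa>.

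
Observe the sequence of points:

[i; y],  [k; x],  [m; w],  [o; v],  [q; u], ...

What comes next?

First letter: letters move forward 2 places in the alphabet; i, k, m, o, q → s.
Second letter — letters move back 1 place in the alphabet: y, x, w, v, u → t.
Putting it together: [s; t].

[s; t]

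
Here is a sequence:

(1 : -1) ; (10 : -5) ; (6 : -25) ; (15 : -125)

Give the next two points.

(11 : -625), (20 : -3125)

First part — alternating steps +9, −4, +9, −4, …: 1, 10, 6, 15 → 11 → 20.
Second part: -1, -5, -25, -125 → -625 → -3125 (×5 each step).
Putting the parts together: (11 : -625) and then (20 : -3125).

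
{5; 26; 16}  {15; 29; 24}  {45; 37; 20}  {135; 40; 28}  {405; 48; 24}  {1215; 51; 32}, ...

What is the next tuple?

{3645; 59; 28}

First part: 5, 15, 45, 135, 405, 1215 → 3645 (×3 each step).
Second part: 26, 29, 37, 40, 48, 51 → 59 (alternating steps +3, +8, +3, +8, …).
Third part: alternating steps +8, −4, +8, −4, …; 16, 24, 20, 28, 24, 32 → 28.
So the next tuple is {3645; 59; 28}.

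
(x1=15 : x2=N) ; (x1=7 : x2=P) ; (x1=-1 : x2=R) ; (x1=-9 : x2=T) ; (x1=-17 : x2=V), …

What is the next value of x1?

-25

For the x1, −8 each step: 15, 7, -1, -9, -17 → -25.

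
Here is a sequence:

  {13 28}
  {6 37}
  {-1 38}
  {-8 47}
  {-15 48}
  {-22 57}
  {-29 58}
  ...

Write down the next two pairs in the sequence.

{-36 67}, {-43 68}

First slot — −7 each step: 13, 6, -1, -8, -15, -22, -29 → -36 → -43.
Second slot: 28, 37, 38, 47, 48, 57, 58 → 67 → 68 (alternating steps +9, +1, +9, +1, …).
Putting the parts together: {-36 67} and then {-43 68}.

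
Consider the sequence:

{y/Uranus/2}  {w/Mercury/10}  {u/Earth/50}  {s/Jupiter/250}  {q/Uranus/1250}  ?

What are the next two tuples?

Letter goes y, w, u, s, q → o → m (letters move back 2 places in the alphabet).
Planet — repeats Uranus → Mercury → Earth → Jupiter: Uranus, Mercury, Earth, Jupiter, Uranus → Mercury → Earth.
Third entry — ×5 each step: 2, 10, 50, 250, 1250 → 6250 → 31250.
So the next two tuples are {o/Mercury/6250} and {m/Earth/31250}.

{o/Mercury/6250}, {m/Earth/31250}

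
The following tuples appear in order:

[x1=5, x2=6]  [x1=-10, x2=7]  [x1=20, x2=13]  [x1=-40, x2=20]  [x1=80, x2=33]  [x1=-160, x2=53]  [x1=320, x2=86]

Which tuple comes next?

[x1=-640, x2=139]

X1: ×(-2) each step; 5, -10, 20, -40, 80, -160, 320 → -640.
X2: each term is the sum of the two before it; 6, 7, 13, 20, 33, 53, 86 → 139.
Putting it together: [x1=-640, x2=139].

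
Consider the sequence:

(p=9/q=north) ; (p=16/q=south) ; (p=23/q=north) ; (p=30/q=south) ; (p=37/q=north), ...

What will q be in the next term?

south

Q: alternates north ↔ south; north, south, north, south, north → south.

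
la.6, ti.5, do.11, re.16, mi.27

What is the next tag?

fa.43

For the note, runs through the solfège scale do→ti: la, ti, do, re, mi → fa.
Second component — each term is the sum of the two before it: 6, 5, 11, 16, 27 → 43.
Putting it together: fa.43.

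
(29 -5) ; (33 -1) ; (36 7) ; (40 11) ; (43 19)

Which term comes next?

(47 23)

First value — alternating steps +4, +3, +4, +3, …: 29, 33, 36, 40, 43 → 47.
For the second value, alternating steps +4, +8, +4, +8, …: -5, -1, 7, 11, 19 → 23.
Putting it together: (47 23).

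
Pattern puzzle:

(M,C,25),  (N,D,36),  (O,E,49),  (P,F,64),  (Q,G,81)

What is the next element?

(R,H,100)

For the first letter, letters move forward 1 place in the alphabet: M, N, O, P, Q → R.
For the second letter, letters move forward 1 place in the alphabet: C, D, E, F, G → H.
Third entry: 25, 36, 49, 64, 81 → 100 (perfect squares: 5², 6², 7², …).
Combining the parts gives (R,H,100).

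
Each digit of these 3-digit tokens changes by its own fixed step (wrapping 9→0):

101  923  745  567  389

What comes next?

First digit: −2 each step, mod 10, so 1, 9, 7, 5, 3 → 1.
Second digit — +2 each step, mod 10: 0, 2, 4, 6, 8 → 0.
Third digit: +2 each step, mod 10; 1, 3, 5, 7, 9 → 1.
Putting it together: 101.

101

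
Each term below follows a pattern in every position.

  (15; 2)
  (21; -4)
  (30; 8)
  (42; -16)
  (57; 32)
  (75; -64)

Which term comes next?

First part: differences are 6, 9, 12, … (increasing by 3 each time); 15, 21, 30, 42, 57, 75 → 96.
Second part: 2, -4, 8, -16, 32, -64 → 128 (×(-2) each step).
So the next term is (96; 128).

(96; 128)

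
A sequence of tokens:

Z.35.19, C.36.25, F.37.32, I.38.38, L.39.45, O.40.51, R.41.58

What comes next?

Letter: letters move forward 3 places in the alphabet, wrapping Z→A, so Z, C, F, I, L, O, R → U.
Second component goes 35, 36, 37, 38, 39, 40, 41 → 42 (+1 each step).
For the third component, alternating steps +6, +7, +6, +7, …: 19, 25, 32, 38, 45, 51, 58 → 64.
So the next token is U.42.64.

U.42.64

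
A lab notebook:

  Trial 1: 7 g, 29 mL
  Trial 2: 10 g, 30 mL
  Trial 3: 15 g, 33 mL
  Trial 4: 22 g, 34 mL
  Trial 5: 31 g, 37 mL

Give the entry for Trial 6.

G goes 7, 10, 15, 22, 31 → 42 (differences are 3, 5, 7, … (increasing by 2 each time)).
ML: 29, 30, 33, 34, 37 → 38 (alternating steps +1, +3, +1, +3, …).
Combining the parts gives 42 g, 38 mL.

42 g, 38 mL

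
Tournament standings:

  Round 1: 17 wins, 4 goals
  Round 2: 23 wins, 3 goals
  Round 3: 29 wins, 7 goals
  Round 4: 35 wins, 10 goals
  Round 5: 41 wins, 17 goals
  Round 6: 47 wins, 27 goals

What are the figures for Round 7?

Wins: +6 each step, so 17, 23, 29, 35, 41, 47 → 53.
Goals: each term is the sum of the two before it; 4, 3, 7, 10, 17, 27 → 44.
Combining the parts gives 53 wins, 44 goals.

53 wins, 44 goals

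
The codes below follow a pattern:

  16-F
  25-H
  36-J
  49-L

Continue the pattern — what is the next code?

For the first component, perfect squares: 4², 5², 6², …: 16, 25, 36, 49 → 64.
Letter: F, H, J, L → N (letters move forward 2 places in the alphabet).
Combining the parts gives 64-N.

64-N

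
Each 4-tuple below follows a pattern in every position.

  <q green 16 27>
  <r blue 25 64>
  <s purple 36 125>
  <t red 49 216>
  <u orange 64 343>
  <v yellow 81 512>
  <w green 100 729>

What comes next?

Letter: letters move forward 1 place in the alphabet; q, r, s, t, u, v, w → x.
Colour: repeats green → blue → purple → red → orange → yellow; green, blue, purple, red, orange, yellow, green → blue.
Third slot: perfect squares: 4², 5², 6², …, so 16, 25, 36, 49, 64, 81, 100 → 121.
Fourth slot: 27, 64, 125, 216, 343, 512, 729 → 1000 (perfect cubes: 3³, 4³, 5³, …).
So the next 4-tuple is <x blue 121 1000>.

<x blue 121 1000>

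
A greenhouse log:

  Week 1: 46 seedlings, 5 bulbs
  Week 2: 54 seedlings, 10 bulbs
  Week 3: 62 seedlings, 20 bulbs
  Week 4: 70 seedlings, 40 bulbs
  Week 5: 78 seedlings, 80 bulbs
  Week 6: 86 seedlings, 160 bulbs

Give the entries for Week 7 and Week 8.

Seedlings — +8 each step: 46, 54, 62, 70, 78, 86 → 94 → 102.
Bulbs — ×2 each step: 5, 10, 20, 40, 80, 160 → 320 → 640.
So the next two lines are 94 seedlings, 320 bulbs and 102 seedlings, 640 bulbs.

94 seedlings, 320 bulbs; 102 seedlings, 640 bulbs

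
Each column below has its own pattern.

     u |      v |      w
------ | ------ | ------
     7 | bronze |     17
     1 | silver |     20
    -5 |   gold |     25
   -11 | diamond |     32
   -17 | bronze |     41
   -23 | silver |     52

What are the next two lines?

-29  gold  65; -35  diamond  80

Column u: −6 each step, so 7, 1, -5, -11, -17, -23 → -29 → -35.
For the column v, repeats bronze → silver → gold → diamond: bronze, silver, gold, diamond, bronze, silver → gold → diamond.
For the column w, differences are 3, 5, 7, … (increasing by 2 each time): 17, 20, 25, 32, 41, 52 → 65 → 80.
Putting the parts together: -29  gold  65 and then -35  diamond  80.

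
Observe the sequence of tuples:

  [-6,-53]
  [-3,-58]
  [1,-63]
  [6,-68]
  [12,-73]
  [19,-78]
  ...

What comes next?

[27,-83]

First component — differences are 3, 4, 5, … (increasing by 1 each time): -6, -3, 1, 6, 12, 19 → 27.
Second component goes -53, -58, -63, -68, -73, -78 → -83 (−5 each step).
Putting it together: [27,-83].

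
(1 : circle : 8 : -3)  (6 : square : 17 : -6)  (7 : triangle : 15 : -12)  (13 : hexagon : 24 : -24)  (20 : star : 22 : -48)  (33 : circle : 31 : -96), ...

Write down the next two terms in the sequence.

First component goes 1, 6, 7, 13, 20, 33 → 53 → 86 (each term is the sum of the two before it).
Shape — repeats circle → square → triangle → hexagon → star: circle, square, triangle, hexagon, star, circle → square → triangle.
Third component — alternating steps +9, −2, +9, −2, …: 8, 17, 15, 24, 22, 31 → 29 → 38.
Fourth component: ×2 each step; -3, -6, -12, -24, -48, -96 → -192 → -384.
So the next two terms are (53 : square : 29 : -192) and (86 : triangle : 38 : -384).

(53 : square : 29 : -192), (86 : triangle : 38 : -384)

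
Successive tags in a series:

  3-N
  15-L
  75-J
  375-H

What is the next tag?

1875-F

First component goes 3, 15, 75, 375 → 1875 (×5 each step).
Letter — letters move back 2 places in the alphabet: N, L, J, H → F.
Combining the parts gives 1875-F.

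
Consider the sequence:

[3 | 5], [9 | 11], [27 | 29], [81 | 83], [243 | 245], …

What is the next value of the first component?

729

First component — ×3 each step: 3, 9, 27, 81, 243 → 729.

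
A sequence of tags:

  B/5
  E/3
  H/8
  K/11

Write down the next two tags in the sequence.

N/19 then Q/30

Letter: B, E, H, K → N → Q (letters move forward 3 places in the alphabet).
Second component — each term is the sum of the two before it: 5, 3, 8, 11 → 19 → 30.
So the next two tags are N/19 and Q/30.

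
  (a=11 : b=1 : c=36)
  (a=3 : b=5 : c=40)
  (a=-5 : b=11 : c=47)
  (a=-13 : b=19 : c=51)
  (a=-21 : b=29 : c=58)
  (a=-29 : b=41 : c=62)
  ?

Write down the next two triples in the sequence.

(a=-37 : b=55 : c=69), (a=-45 : b=71 : c=73)

A goes 11, 3, -5, -13, -21, -29 → -37 → -45 (−8 each step).
B: differences are 4, 6, 8, … (increasing by 2 each time), so 1, 5, 11, 19, 29, 41 → 55 → 71.
For the c, alternating steps +4, +7, +4, +7, …: 36, 40, 47, 51, 58, 62 → 69 → 73.
So the next two triples are (a=-37 : b=55 : c=69) and (a=-45 : b=71 : c=73).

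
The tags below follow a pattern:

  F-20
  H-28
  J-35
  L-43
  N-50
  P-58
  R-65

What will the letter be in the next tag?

T

Letter: letters move forward 2 places in the alphabet, so F, H, J, L, N, P, R → T.
Second component: alternating steps +8, +7, +8, +7, …, so 20, 28, 35, 43, 50, 58, 65 → 73.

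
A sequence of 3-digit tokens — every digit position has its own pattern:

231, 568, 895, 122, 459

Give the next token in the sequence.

786

For the first digit, +3 each step, mod 10: 2, 5, 8, 1, 4 → 7.
Second digit: 3, 6, 9, 2, 5 → 8 (+3 each step, mod 10).
Third digit — −3 each step, mod 10: 1, 8, 5, 2, 9 → 6.
So the next token is 786.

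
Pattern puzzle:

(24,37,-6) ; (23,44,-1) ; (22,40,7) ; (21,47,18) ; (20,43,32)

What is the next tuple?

(19,50,49)

First slot: −1 each step; 24, 23, 22, 21, 20 → 19.
Second slot: alternating steps +7, −4, +7, −4, …, so 37, 44, 40, 47, 43 → 50.
Third slot — differences are 5, 8, 11, … (increasing by 3 each time): -6, -1, 7, 18, 32 → 49.
So the next tuple is (19,50,49).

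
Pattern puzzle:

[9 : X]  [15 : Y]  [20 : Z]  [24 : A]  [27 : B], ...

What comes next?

For the first slot, differences are 6, 5, 4, … (decreasing by 1 each time): 9, 15, 20, 24, 27 → 29.
Letter: letters move forward 1 place in the alphabet, wrapping Z→A, so X, Y, Z, A, B → C.
Putting it together: [29 : C].

[29 : C]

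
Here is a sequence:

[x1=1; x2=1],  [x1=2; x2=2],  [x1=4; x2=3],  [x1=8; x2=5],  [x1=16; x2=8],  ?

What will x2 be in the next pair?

13

X2 goes 1, 2, 3, 5, 8 → 13 (each term is the sum of the two before it).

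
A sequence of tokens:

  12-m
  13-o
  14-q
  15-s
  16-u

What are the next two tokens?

17-w then 18-y

First component goes 12, 13, 14, 15, 16 → 17 → 18 (+1 each step).
Letter: m, o, q, s, u → w → y (letters move forward 2 places in the alphabet).
Putting the parts together: 17-w and then 18-y.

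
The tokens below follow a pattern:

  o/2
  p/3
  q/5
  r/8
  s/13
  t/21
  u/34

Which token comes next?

v/55

Letter: o, p, q, r, s, t, u → v (letters move forward 1 place in the alphabet).
Second component — each term is the sum of the two before it: 2, 3, 5, 8, 13, 21, 34 → 55.
Combining the parts gives v/55.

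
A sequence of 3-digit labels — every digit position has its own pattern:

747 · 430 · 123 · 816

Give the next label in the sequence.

509

First digit: 7, 4, 1, 8 → 5 (−3 each step, mod 10).
Second digit: 4, 3, 2, 1 → 0 (−1 each step, mod 10).
Third digit: +3 each step, mod 10, so 7, 0, 3, 6 → 9.
Combining the parts gives 509.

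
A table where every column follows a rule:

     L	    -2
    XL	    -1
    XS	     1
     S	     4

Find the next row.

Size: runs through clothing sizes XS→XL, so L, XL, XS, S → M.
Second component — differences are 1, 2, 3, … (increasing by 1 each time): -2, -1, 1, 4 → 8.
Putting it together: M  8.

M  8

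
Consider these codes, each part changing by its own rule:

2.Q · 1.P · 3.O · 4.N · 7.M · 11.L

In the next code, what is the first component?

18

First component — each term is the sum of the two before it: 2, 1, 3, 4, 7, 11 → 18.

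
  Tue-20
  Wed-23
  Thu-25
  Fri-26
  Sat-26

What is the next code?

Sun-25

Day: Tue, Wed, Thu, Fri, Sat → Sun (runs through the weekdays Mon→Sun).
Second component goes 20, 23, 25, 26, 26 → 25 (differences are 3, 2, 1, … (decreasing by 1 each time)).
Combining the parts gives Sun-25.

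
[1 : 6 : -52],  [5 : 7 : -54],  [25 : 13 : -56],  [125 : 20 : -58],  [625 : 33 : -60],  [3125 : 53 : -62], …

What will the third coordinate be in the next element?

First coordinate: 1, 5, 25, 125, 625, 3125 → 15625 (×5 each step).
For the second coordinate, each term is the sum of the two before it: 6, 7, 13, 20, 33, 53 → 86.
Third coordinate: −2 each step; -52, -54, -56, -58, -60, -62 → -64.

-64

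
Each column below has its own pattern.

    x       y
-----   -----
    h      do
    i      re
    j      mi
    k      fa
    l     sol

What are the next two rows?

m  la; n  ti

Column x goes h, i, j, k, l → m → n (letters move forward 1 place in the alphabet).
Column y: do, re, mi, fa, sol → la → ti (runs through the solfège scale do→ti).
Putting the parts together: m  la and then n  ti.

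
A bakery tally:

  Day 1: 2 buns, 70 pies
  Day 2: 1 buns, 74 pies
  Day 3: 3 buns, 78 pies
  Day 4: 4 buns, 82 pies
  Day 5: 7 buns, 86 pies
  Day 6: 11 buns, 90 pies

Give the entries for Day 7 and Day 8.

18 buns, 94 pies; 29 buns, 98 pies

Buns: 2, 1, 3, 4, 7, 11 → 18 → 29 (each term is the sum of the two before it).
Pies: +4 each step; 70, 74, 78, 82, 86, 90 → 94 → 98.
Putting the parts together: 18 buns, 94 pies and then 29 buns, 98 pies.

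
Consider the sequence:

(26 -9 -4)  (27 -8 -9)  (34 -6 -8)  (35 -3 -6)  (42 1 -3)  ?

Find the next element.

(43 6 1)

First part goes 26, 27, 34, 35, 42 → 43 (alternating steps +1, +7, +1, +7, …).
Second part goes -9, -8, -6, -3, 1 → 6 (differences are 1, 2, 3, … (increasing by 1 each time)).
Third part: always the previous value of the second part, so -4, -9, -8, -6, -3 → 1.
Combining the parts gives (43 6 1).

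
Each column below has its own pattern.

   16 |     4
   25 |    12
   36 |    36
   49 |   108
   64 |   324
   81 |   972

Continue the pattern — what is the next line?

First component: perfect squares: 4², 5², 6², …, so 16, 25, 36, 49, 64, 81 → 100.
For the second component, ×3 each step: 4, 12, 36, 108, 324, 972 → 2916.
So the next line is 100  2916.

100  2916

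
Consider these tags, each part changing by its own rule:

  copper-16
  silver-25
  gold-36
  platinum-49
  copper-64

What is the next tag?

silver-81

Metal: repeats copper → silver → gold → platinum; copper, silver, gold, platinum, copper → silver.
Second component: 16, 25, 36, 49, 64 → 81 (perfect squares: 4², 5², 6², …).
So the next tag is silver-81.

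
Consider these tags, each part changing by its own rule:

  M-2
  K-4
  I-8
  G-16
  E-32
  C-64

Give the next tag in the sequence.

A-128

Letter — letters move back 2 places in the alphabet: M, K, I, G, E, C → A.
Second component: 2, 4, 8, 16, 32, 64 → 128 (×2 each step).
So the next tag is A-128.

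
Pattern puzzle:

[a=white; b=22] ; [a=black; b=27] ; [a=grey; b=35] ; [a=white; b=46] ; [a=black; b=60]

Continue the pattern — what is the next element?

A: repeats white → black → grey; white, black, grey, white, black → grey.
B — differences are 5, 8, 11, … (increasing by 3 each time): 22, 27, 35, 46, 60 → 77.
Putting it together: [a=grey; b=77].

[a=grey; b=77]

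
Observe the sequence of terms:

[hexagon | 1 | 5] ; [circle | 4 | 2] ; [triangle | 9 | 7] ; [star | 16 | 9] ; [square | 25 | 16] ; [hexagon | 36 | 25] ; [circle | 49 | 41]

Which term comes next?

[triangle | 64 | 66]

Shape: hexagon, circle, triangle, star, square, hexagon, circle → triangle (repeats hexagon → circle → triangle → star → square).
For the second coordinate, perfect squares: 1², 2², 3², …: 1, 4, 9, 16, 25, 36, 49 → 64.
Third coordinate: each term is the sum of the two before it; 5, 2, 7, 9, 16, 25, 41 → 66.
So the next term is [triangle | 64 | 66].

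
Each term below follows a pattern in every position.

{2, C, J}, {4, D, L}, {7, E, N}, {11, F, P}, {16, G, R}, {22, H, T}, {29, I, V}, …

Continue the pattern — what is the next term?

First coordinate: 2, 4, 7, 11, 16, 22, 29 → 37 (differences are 2, 3, 4, … (increasing by 1 each time)).
First letter: letters move forward 1 place in the alphabet, so C, D, E, F, G, H, I → J.
Second letter: letters move forward 2 places in the alphabet; J, L, N, P, R, T, V → X.
So the next term is {37, J, X}.

{37, J, X}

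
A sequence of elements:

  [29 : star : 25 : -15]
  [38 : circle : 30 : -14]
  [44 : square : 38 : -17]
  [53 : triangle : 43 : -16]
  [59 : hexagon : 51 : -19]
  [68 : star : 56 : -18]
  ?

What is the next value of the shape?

circle

First value: 29, 38, 44, 53, 59, 68 → 74 (alternating steps +9, +6, +9, +6, …).
Shape — repeats star → circle → square → triangle → hexagon: star, circle, square, triangle, hexagon, star → circle.
For the third value, alternating steps +5, +8, +5, +8, …: 25, 30, 38, 43, 51, 56 → 64.
For the fourth value, alternating steps +1, −3, +1, −3, …: -15, -14, -17, -16, -19, -18 → -21.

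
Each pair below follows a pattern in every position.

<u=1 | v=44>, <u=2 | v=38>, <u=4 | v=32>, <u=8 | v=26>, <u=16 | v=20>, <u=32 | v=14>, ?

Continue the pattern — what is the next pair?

<u=64 | v=8>

U goes 1, 2, 4, 8, 16, 32 → 64 (×2 each step).
V: 44, 38, 32, 26, 20, 14 → 8 (−6 each step).
Combining the parts gives <u=64 | v=8>.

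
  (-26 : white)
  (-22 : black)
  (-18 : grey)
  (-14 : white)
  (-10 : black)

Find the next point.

(-6 : grey)

First part goes -26, -22, -18, -14, -10 → -6 (+4 each step).
Shade: repeats white → black → grey; white, black, grey, white, black → grey.
So the next point is (-6 : grey).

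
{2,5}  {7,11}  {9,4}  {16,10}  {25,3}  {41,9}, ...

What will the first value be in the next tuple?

66

First value — each term is the sum of the two before it: 2, 7, 9, 16, 25, 41 → 66.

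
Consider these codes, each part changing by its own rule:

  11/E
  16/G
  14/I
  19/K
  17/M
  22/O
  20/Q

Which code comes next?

First component — alternating steps +5, −2, +5, −2, …: 11, 16, 14, 19, 17, 22, 20 → 25.
Letter goes E, G, I, K, M, O, Q → S (letters move forward 2 places in the alphabet).
Combining the parts gives 25/S.

25/S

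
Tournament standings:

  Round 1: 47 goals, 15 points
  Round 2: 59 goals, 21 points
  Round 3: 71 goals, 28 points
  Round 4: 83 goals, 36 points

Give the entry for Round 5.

95 goals, 45 points

Goals goes 47, 59, 71, 83 → 95 (+12 each step).
Points: 15, 21, 28, 36 → 45 (differences are 6, 7, 8, … (increasing by 1 each time)).
Putting it together: 95 goals, 45 points.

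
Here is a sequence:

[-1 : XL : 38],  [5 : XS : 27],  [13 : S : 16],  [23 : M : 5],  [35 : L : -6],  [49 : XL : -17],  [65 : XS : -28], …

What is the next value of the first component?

For the first component, differences are 6, 8, 10, … (increasing by 2 each time): -1, 5, 13, 23, 35, 49, 65 → 83.

83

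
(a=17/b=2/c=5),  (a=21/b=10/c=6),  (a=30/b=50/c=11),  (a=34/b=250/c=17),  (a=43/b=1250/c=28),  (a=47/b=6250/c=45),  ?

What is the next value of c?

A: 17, 21, 30, 34, 43, 47 → 56 (alternating steps +4, +9, +4, +9, …).
B: ×5 each step, so 2, 10, 50, 250, 1250, 6250 → 31250.
C goes 5, 6, 11, 17, 28, 45 → 73 (each term is the sum of the two before it).

73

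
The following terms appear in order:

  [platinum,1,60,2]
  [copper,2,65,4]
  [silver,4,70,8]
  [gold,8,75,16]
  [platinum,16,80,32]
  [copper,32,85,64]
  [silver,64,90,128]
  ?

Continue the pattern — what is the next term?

[gold,128,95,256]

Metal goes platinum, copper, silver, gold, platinum, copper, silver → gold (repeats platinum → copper → silver → gold).
Second part: ×2 each step; 1, 2, 4, 8, 16, 32, 64 → 128.
Third part: 60, 65, 70, 75, 80, 85, 90 → 95 (+5 each step).
Fourth part — ×2 each step: 2, 4, 8, 16, 32, 64, 128 → 256.
Combining the parts gives [gold,128,95,256].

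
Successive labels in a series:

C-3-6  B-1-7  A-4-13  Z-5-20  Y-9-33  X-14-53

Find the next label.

W-23-86

Letter — letters move back 1 place in the alphabet, wrapping A→Z: C, B, A, Z, Y, X → W.
Second component: 3, 1, 4, 5, 9, 14 → 23 (each term is the sum of the two before it).
Third component — each term is the sum of the two before it: 6, 7, 13, 20, 33, 53 → 86.
So the next label is W-23-86.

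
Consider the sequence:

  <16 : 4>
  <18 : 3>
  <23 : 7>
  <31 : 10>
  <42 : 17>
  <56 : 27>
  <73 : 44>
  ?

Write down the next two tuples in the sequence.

<93 : 71>, <116 : 115>

First slot: differences are 2, 5, 8, … (increasing by 3 each time); 16, 18, 23, 31, 42, 56, 73 → 93 → 116.
For the second slot, each term is the sum of the two before it: 4, 3, 7, 10, 17, 27, 44 → 71 → 115.
Putting the parts together: <93 : 71> and then <116 : 115>.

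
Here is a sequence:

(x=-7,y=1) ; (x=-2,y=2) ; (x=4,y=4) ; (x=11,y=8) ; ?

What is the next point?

(x=19,y=16)

X: -7, -2, 4, 11 → 19 (differences are 5, 6, 7, … (increasing by 1 each time)).
For the y, ×2 each step: 1, 2, 4, 8 → 16.
Putting it together: (x=19,y=16).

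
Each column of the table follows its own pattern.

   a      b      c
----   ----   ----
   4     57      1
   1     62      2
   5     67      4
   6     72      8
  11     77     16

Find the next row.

17  82  32

Column a: each term is the sum of the two before it, so 4, 1, 5, 6, 11 → 17.
Column b — +5 each step: 57, 62, 67, 72, 77 → 82.
Column c: 1, 2, 4, 8, 16 → 32 (×2 each step).
So the next row is 17  82  32.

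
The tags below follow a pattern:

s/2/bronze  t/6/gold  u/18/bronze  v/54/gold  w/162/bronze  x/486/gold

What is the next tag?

Letter goes s, t, u, v, w, x → y (letters move forward 1 place in the alphabet).
Second component: 2, 6, 18, 54, 162, 486 → 1458 (×3 each step).
Rank: alternates bronze ↔ gold, so bronze, gold, bronze, gold, bronze, gold → bronze.
Putting it together: y/1458/bronze.

y/1458/bronze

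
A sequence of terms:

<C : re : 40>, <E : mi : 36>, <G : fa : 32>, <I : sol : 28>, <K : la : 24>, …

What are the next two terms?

Letter goes C, E, G, I, K → M → O (letters move forward 2 places in the alphabet).
For the note, runs through the solfège scale do→ti: re, mi, fa, sol, la → ti → do.
Third coordinate: −4 each step, so 40, 36, 32, 28, 24 → 20 → 16.
Putting the parts together: <M : ti : 20> and then <O : do : 16>.

<M : ti : 20>, <O : do : 16>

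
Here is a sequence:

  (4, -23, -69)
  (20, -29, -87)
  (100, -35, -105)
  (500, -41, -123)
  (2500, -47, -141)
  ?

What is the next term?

(12500, -53, -159)

First entry: 4, 20, 100, 500, 2500 → 12500 (×5 each step).
Second entry: −6 each step; -23, -29, -35, -41, -47 → -53.
Third entry: -69, -87, -105, -123, -141 → -159 (always 3 × the second entry).
Combining the parts gives (12500, -53, -159).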